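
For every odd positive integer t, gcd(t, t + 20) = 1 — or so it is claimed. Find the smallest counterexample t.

t = 5

A counterexample is any odd positive integer t such that gcd(t, t + 20) > 1; we check each in order.
For t = 1, 3 the conclusion holds.
t = 5: gcd(5, 25) = 5.
So t = 5 is the smallest counterexample.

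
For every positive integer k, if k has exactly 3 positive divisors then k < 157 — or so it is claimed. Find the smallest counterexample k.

k = 169

k = 4: τ(4) = 3; 4 < 157.
k = 9: τ(9) = 3; 9 < 157.
k = 25: τ(25) = 3; 25 < 157.
k = 49: τ(49) = 3; 49 < 157.
k = 121: τ(121) = 3; 121 < 157.
k = 169: τ(169) = 3; 169 ≥ 157.
Thus k = 169 disproves the claim, and no smaller k works.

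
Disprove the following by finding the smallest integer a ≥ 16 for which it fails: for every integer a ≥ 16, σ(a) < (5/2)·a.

A counterexample is any integer a ≥ 16 such that the claim fails; we check each in order.
For a = 16, 17, 18, 19, 20, 21, 22, 23 the conclusion holds.
a = 24: σ(24) = 60; 60 ≥ 60.
So a = 24 is the smallest counterexample.

a = 24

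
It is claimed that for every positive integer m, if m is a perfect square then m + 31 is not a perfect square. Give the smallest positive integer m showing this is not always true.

For m = 1, 4, 9, 16, …, 144, 169, 196 the conclusion holds.
m = 225: 225 = 15² and 225 + 31 = 256 = 16².
Hence m = 225 is a counterexample.

m = 225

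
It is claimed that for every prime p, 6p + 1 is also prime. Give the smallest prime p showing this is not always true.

For p = 2, 3, 5, 7, 11, 13, 17 the conclusion holds.
p = 19: 6p + 1 = 115 = 5 × 23, not prime.
So p = 19 is the smallest counterexample.

p = 19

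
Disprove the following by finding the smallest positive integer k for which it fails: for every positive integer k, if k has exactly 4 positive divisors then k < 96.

Check each positive integer k in order until k has exactly 4 positive divisors but the claim fails.
The first 32 eligible values, up to k = 95, all satisfy the conclusion.
k = 106: τ(106) = 4; 106 ≥ 96.
So k = 106 is the smallest counterexample.

k = 106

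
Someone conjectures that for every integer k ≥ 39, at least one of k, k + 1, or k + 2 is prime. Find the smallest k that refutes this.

Check each integer k ≥ 39 in order until k, k + 1, k + 2 are all composite.
k = 39: 41 is prime.
k = 40: 41 is prime.
k = 41: 41 is prime.
k = 42: 43 is prime.
k = 43: 43 is prime.
k = 44: 44 = 2 × 22; 45 = 3 × 15; 46 = 2 × 23 — all composite.
Thus k = 44 disproves the claim, and no smaller k works.

k = 44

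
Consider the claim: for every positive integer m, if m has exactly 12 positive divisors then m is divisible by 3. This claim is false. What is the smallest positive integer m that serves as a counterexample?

A counterexample is any positive integer m such that m has exactly 12 positive divisors but m is not divisible by 3; we check each in order.
The first 8 eligible values, up to m = 132, all satisfy the conclusion.
m = 140: τ(140) = 12; 140 mod 3 = 2.
Thus m = 140 disproves the claim, and no smaller m works.

m = 140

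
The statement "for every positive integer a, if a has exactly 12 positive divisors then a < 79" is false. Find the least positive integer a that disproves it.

a = 84

A counterexample is any positive integer a such that a has exactly 12 positive divisors but the claim fails; we check each in order.
a = 60: τ(60) = 12; 60 < 79.
a = 72: τ(72) = 12; 72 < 79.
a = 84: τ(84) = 12; 84 ≥ 79.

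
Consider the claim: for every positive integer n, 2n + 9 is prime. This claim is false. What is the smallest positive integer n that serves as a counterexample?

n = 3

We need the least positive integer n for which 2n + 9 is not prime.
For n = 1, 2 the conclusion holds.
n = 3: 2n + 9 = 15 = 3 × 5, composite.
Thus n = 3 disproves the claim, and no smaller n works.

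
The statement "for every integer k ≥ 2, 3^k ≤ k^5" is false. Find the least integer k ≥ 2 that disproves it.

k = 11

A counterexample is any integer k ≥ 2 such that 3^k > k^5; we check each in order.
For k = 2, 3, 4, 5, 6, 7, 8, 9, 10 the conclusion holds.
k = 11: 3^k = 177147 and k^5 = 161051, so 177147 > 161051.
So k = 11 is the smallest counterexample.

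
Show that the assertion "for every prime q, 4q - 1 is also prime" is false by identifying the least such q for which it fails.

We need the least prime q for which 4q - 1 is not prime.
For q = 2, 3, 5 the conclusion holds.
q = 7: 4q - 1 = 27 = 3 × 9, not prime.
Hence q = 7 is a counterexample.

q = 7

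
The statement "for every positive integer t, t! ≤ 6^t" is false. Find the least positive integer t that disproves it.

t = 14

For t = 1, 2, 3, 4, …, 11, 12, 13 the conclusion holds.
t = 14: t! = 87178291200 and 6^t = 78364164096, so 87178291200 > 78364164096.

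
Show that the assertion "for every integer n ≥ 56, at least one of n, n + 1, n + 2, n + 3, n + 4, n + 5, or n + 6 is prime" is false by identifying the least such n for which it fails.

n = 90

Check each integer n ≥ 56 in order until n, n + 1, n + 2, n + 3, n + 4, n + 5, n + 6 are all composite.
The first 34 eligible values, up to n = 89, all satisfy the conclusion.
n = 90: 90 = 2 × 45; 91 = 7 × 13; 92 = 2 × 46; 93 = 3 × 31; 94 = 2 × 47; 95 = 5 × 19; 96 = 2 × 48 — all composite.
So n = 90 is the smallest counterexample.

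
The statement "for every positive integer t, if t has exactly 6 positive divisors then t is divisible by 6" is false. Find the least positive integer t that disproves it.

t = 20

For t = 12, 18 the conclusion holds.
t = 20: τ(20) = 6; 20 mod 6 = 2.
Thus t = 20 disproves the claim, and no smaller t works.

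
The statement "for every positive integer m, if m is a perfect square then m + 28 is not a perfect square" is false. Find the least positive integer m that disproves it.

The first 5 eligible values, up to m = 25, all satisfy the conclusion.
m = 36: 36 = 6² and 36 + 28 = 64 = 8².
Hence m = 36 is a counterexample.

m = 36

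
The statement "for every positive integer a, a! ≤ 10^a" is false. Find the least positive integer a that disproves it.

We need the least positive integer a for which a! > 10^a.
For a = 1, 2, 3, 4, …, 22, 23, 24 the conclusion holds.
a = 25: a! = 15511210043330985984000000 and 10^a = 10000000000000000000000000, so 15511210043330985984000000 > 10000000000000000000000000.
Hence a = 25 is a counterexample.

a = 25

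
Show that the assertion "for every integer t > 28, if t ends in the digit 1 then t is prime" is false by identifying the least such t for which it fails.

Check each integer t > 28 in order until t ends in the digit 1 but t is not prime.
For t = 31, 41 the conclusion holds.
t = 51: 51 ends in 1; 51 = 3 × 17, composite.
Thus t = 51 disproves the claim, and no smaller t works.

t = 51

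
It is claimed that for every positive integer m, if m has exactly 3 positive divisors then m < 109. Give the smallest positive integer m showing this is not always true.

m = 121

A counterexample is any positive integer m such that m has exactly 3 positive divisors but the claim fails; we check each in order.
The first 4 eligible values, up to m = 49, all satisfy the conclusion.
m = 121: τ(121) = 3; 121 ≥ 109.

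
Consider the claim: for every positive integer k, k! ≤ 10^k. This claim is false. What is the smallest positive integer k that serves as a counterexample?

k = 25

Check each positive integer k in order until k! > 10^k.
The first 24 eligible values, up to k = 24, all satisfy the conclusion.
k = 25: k! = 15511210043330985984000000 and 10^k = 10000000000000000000000000, so 15511210043330985984000000 > 10000000000000000000000000.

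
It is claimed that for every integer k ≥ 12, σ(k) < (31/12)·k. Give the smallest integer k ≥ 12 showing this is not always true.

The first 36 eligible values, up to k = 47, all satisfy the conclusion.
k = 48: σ(48) = 124; 124 ≥ 124.
Thus k = 48 disproves the claim, and no smaller k works.

k = 48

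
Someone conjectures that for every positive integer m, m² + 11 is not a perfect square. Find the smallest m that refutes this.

m = 5

We need the least positive integer m for which m² + 11 is a perfect square.
m = 1: 1² + 11 = 12, not a perfect square.
m = 2: 2² + 11 = 15, not a perfect square.
m = 3: 3² + 11 = 20, not a perfect square.
m = 4: 4² + 11 = 27, not a perfect square.
m = 5: 5² + 11 = 36 = 6², a perfect square.
Thus m = 5 disproves the claim, and no smaller m works.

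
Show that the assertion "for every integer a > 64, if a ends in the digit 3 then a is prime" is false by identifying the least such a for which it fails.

Check each integer a > 64 in order until a ends in the digit 3 but a is not prime.
a = 73: 73 ends in 3 and is prime.
a = 83: 83 ends in 3 and is prime.
a = 93: 93 ends in 3; 93 = 3 × 31, composite.

a = 93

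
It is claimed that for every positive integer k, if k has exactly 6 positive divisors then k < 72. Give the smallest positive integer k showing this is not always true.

For k = 12, 18, 20, 28, …, 52, 63, 68 the conclusion holds.
k = 75: τ(75) = 6; 75 ≥ 72.
So k = 75 is the smallest counterexample.

k = 75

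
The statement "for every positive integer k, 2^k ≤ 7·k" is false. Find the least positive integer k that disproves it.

k = 6

The first 5 eligible values, up to k = 5, all satisfy the conclusion.
k = 6: 2^k = 64 and 7·k = 42, so 64 > 42.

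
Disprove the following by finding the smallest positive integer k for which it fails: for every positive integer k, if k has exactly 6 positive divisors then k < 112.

Check each positive integer k in order until k has exactly 6 positive divisors but the claim fails.
For k = 12, 18, 20, 28, …, 92, 98, 99 the conclusion holds.
k = 116: τ(116) = 6; 116 ≥ 112.

k = 116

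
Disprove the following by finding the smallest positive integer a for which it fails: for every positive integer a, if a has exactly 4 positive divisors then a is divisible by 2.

A counterexample is any positive integer a such that a has exactly 4 positive divisors but a is not divisible by 2; we check each in order.
For a = 6, 8, 10, 14 the conclusion holds.
a = 15: τ(15) = 4; 15 mod 2 = 1.

a = 15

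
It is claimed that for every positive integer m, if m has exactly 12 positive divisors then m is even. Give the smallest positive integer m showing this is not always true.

m = 315

The first 24 eligible values, up to m = 308, all satisfy the conclusion.
m = 315: divisors of 315: 12 divisors; 315 is odd.
So m = 315 is the smallest counterexample.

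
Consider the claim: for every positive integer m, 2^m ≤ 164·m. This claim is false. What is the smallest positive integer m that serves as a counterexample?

We need the least positive integer m for which 2^m > 164·m.
The first 10 eligible values, up to m = 10, all satisfy the conclusion.
m = 11: 2^m = 2048 and 164·m = 1804, so 2048 > 1804.
So m = 11 is the smallest counterexample.

m = 11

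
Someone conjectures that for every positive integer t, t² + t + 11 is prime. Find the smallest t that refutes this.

t = 10

The first 9 eligible values, up to t = 9, all satisfy the conclusion.
t = 10: t² + t + 11 = 121 = 11 × 11, composite.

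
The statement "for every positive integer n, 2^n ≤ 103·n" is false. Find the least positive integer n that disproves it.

n = 11

We need the least positive integer n for which 2^n > 103·n.
For n = 1, 2, 3, 4, 5, 6, 7, 8, 9, 10 the conclusion holds.
n = 11: 2^n = 2048 and 103·n = 1133, so 2048 > 1133.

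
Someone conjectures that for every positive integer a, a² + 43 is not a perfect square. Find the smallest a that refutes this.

a = 21

Check each positive integer a in order until a² + 43 is a perfect square.
For a = 1, 2, 3, 4, …, 18, 19, 20 the conclusion holds.
a = 21: 21² + 43 = 484 = 22², a perfect square.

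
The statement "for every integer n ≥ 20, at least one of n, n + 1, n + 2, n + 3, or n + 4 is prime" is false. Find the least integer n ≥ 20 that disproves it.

n = 24

We need the least integer n ≥ 20 for which n, n + 1, n + 2, n + 3, n + 4 are all composite.
n = 20: 23 is prime.
n = 21: 23 is prime.
n = 22: 23 is prime.
n = 23: 23 is prime.
n = 24: 24 = 2 × 12; 25 = 5 × 5; 26 = 2 × 13; 27 = 3 × 9; 28 = 2 × 14 — all composite.
So n = 24 is the smallest counterexample.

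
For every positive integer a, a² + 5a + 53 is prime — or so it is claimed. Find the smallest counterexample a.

a = 3

Check each positive integer a in order until a² + 5a + 53 is not prime.
a = 1: a² + 5a + 53 = 59, prime.
a = 2: a² + 5a + 53 = 67, prime.
a = 3: a² + 5a + 53 = 77 = 7 × 11, composite.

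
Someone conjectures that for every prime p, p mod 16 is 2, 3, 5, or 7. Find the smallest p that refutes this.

Check each prime p in order until the claim fails.
p = 2: 2 mod 16 = 2.
p = 3: 3 mod 16 = 3.
p = 5: 5 mod 16 = 5.
p = 7: 7 mod 16 = 7.
p = 11: 11 mod 16 = 11 — not in {2, 3, 5, 7}.
Hence p = 11 is a counterexample.

p = 11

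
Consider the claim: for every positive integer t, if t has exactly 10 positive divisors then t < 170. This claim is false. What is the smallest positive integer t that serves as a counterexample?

t = 48: τ(48) = 10; 48 < 170.
t = 80: τ(80) = 10; 80 < 170.
t = 112: τ(112) = 10; 112 < 170.
t = 162: τ(162) = 10; 162 < 170.
t = 176: τ(176) = 10; 176 ≥ 170.

t = 176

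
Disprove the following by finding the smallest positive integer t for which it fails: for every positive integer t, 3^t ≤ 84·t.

For t = 1, 2, 3, 4, 5 the conclusion holds.
t = 6: 3^t = 729 and 84·t = 504, so 729 > 504.
Hence t = 6 is a counterexample.

t = 6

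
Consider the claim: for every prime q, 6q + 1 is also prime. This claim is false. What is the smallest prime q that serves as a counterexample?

q = 19

q = 2: 6q + 1 = 13, prime.
q = 3: 6q + 1 = 19, prime.
q = 5: 6q + 1 = 31, prime.
q = 7: 6q + 1 = 43, prime.
q = 11: 6q + 1 = 67, prime.
q = 13: 6q + 1 = 79, prime.
q = 17: 6q + 1 = 103, prime.
q = 19: 6q + 1 = 115 = 5 × 23, not prime.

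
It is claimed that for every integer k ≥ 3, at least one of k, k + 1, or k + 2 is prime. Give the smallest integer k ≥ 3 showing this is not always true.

Check each integer k ≥ 3 in order until k, k + 1, k + 2 are all composite.
k = 3: 3 is prime.
k = 4: 5 is prime.
k = 5: 5 is prime.
k = 6: 7 is prime.
k = 7: 7 is prime.
k = 8: 8 = 2 × 4; 9 = 3 × 3; 10 = 2 × 5 — all composite.

k = 8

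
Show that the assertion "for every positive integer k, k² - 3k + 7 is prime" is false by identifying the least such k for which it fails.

The first 5 eligible values, up to k = 5, all satisfy the conclusion.
k = 6: k² - 3k + 7 = 25 = 5 × 5, composite.

k = 6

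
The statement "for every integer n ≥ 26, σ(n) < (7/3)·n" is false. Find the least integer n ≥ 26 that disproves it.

n = 26: σ(26) = 42; 42 < 182/3.
n = 27: σ(27) = 40; 40 < 63.
n = 28: σ(28) = 56; 56 < 196/3.
n = 29: σ(29) = 30; 30 < 203/3.
n = 30: σ(30) = 72; 72 ≥ 70.
So n = 30 is the smallest counterexample.

n = 30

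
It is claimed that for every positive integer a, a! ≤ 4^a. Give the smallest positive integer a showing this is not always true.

a = 9

A counterexample is any positive integer a such that a! > 4^a; we check each in order.
For a = 1, 2, 3, 4, 5, 6, 7, 8 the conclusion holds.
a = 9: a! = 362880 and 4^a = 262144, so 362880 > 262144.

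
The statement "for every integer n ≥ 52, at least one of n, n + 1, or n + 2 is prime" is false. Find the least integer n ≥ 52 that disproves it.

n = 54

We need the least integer n ≥ 52 for which n, n + 1, n + 2 are all composite.
For n = 52, 53 the conclusion holds.
n = 54: 54 = 2 × 27; 55 = 5 × 11; 56 = 2 × 28 — all composite.
Hence n = 54 is a counterexample.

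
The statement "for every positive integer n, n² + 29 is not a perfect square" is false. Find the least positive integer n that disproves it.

n = 14

A counterexample is any positive integer n such that n² + 29 is a perfect square; we check each in order.
For n = 1, 2, 3, 4, …, 11, 12, 13 the conclusion holds.
n = 14: 14² + 29 = 225 = 15², a perfect square.
So n = 14 is the smallest counterexample.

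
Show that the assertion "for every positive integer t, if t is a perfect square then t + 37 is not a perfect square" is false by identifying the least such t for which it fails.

t = 324

A counterexample is any positive integer t such that t is a perfect square but t + 37 is a perfect square; we check each in order.
For t = 1, 4, 9, 16, …, 225, 256, 289 the conclusion holds.
t = 324: 324 = 18² and 324 + 37 = 361 = 19².
Thus t = 324 disproves the claim, and no smaller t works.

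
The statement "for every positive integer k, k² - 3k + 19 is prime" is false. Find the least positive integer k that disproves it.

k = 18

For k = 1, 2, 3, 4, …, 15, 16, 17 the conclusion holds.
k = 18: k² - 3k + 19 = 289 = 17 × 17, composite.
So k = 18 is the smallest counterexample.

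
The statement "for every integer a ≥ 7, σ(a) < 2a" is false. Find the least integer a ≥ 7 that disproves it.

For a = 7, 8, 9, 10, 11 the conclusion holds.
a = 12: σ(12) = 28; 28 ≥ 24.

a = 12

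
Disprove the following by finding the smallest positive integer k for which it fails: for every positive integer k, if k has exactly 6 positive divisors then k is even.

k = 45

A counterexample is any positive integer k such that k has exactly 6 positive divisors but k is odd; we check each in order.
For k = 12, 18, 20, 28, 32, 44 the conclusion holds.
k = 45: divisors of 45: 1, 3, 5, 9, 15, 45; 45 is odd.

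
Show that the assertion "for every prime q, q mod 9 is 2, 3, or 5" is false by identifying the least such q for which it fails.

We need the least prime q for which the claim fails.
For q = 2, 3, 5 the conclusion holds.
q = 7: 7 mod 9 = 7 — not in {2, 3, 5}.

q = 7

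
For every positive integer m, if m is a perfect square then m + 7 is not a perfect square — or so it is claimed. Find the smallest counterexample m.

A counterexample is any positive integer m such that m is a perfect square but m + 7 is a perfect square; we check each in order.
m = 1: 1 + 7 = 8, not a perfect square.
m = 4: 4 + 7 = 11, not a perfect square.
m = 9: 9 = 3² and 9 + 7 = 16 = 4².
Thus m = 9 disproves the claim, and no smaller m works.

m = 9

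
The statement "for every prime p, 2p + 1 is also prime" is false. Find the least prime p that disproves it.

p = 7

p = 2: 2p + 1 = 5, prime.
p = 3: 2p + 1 = 7, prime.
p = 5: 2p + 1 = 11, prime.
p = 7: 2p + 1 = 15 = 3 × 5, not prime.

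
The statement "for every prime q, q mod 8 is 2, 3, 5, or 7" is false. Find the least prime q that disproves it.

q = 17

We need the least prime q for which the claim fails.
q = 2: 2 mod 8 = 2.
q = 3: 3 mod 8 = 3.
q = 5: 5 mod 8 = 5.
q = 7: 7 mod 8 = 7.
q = 11: 11 mod 8 = 3.
q = 13: 13 mod 8 = 5.
q = 17: 17 mod 8 = 1 — not in {2, 3, 5, 7}.
So q = 17 is the smallest counterexample.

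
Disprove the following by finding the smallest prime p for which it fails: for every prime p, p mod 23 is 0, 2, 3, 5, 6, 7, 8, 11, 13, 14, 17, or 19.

p = 41

For p = 2, 3, 5, 7, …, 29, 31, 37 the conclusion holds.
p = 41: 41 mod 23 = 18 — not in {0, 2, 3, 5, 6, 7, 8, 11, 13, 14, 17, 19}.
Hence p = 41 is a counterexample.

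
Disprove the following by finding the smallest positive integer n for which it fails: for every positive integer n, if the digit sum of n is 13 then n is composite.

n = 67

A counterexample is any positive integer n such that the digit sum of n is 13 but n is prime; we check each in order.
For n = 49, 58 the conclusion holds.
n = 67: digit sum 13; 67 is prime, not composite.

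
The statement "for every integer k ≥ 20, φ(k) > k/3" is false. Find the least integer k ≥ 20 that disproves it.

Check each integer k ≥ 20 in order until the claim fails.
k = 20: φ(20) = 8 and 20/3 = 20/3, so φ(20) > 20/3.
k = 21: φ(21) = 12 and 21/3 = 7, so φ(21) > 21/3.
k = 22: φ(22) = 10 and 22/3 = 22/3, so φ(22) > 22/3.
k = 23: φ(23) = 22 and 23/3 = 23/3, so φ(23) > 23/3.
k = 24: φ(24) = 8 and 24/3 = 8, so φ(24) ≤ 24/3.
Hence k = 24 is a counterexample.

k = 24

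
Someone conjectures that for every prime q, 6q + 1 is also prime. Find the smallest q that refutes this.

The first 7 eligible values, up to q = 17, all satisfy the conclusion.
q = 19: 6q + 1 = 115 = 5 × 23, not prime.

q = 19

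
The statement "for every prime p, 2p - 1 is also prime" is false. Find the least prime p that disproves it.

p = 5

Check each prime p in order until 2p - 1 is not prime.
p = 2: 2p - 1 = 3, prime.
p = 3: 2p - 1 = 5, prime.
p = 5: 2p - 1 = 9 = 3 × 3, not prime.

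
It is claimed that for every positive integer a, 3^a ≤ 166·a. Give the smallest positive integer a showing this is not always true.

a = 7

A counterexample is any positive integer a such that 3^a > 166·a; we check each in order.
For a = 1, 2, 3, 4, 5, 6 the conclusion holds.
a = 7: 3^a = 2187 and 166·a = 1162, so 2187 > 1162.
So a = 7 is the smallest counterexample.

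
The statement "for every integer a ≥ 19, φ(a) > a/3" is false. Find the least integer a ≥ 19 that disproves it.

a = 24

The first 5 eligible values, up to a = 23, all satisfy the conclusion.
a = 24: φ(24) = 8 and 24/3 = 8, so φ(24) ≤ 24/3.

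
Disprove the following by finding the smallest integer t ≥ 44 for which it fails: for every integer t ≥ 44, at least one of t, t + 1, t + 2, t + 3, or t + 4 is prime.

t = 44: 47 is prime.
t = 45: 47 is prime.
t = 46: 47 is prime.
t = 47: 47 is prime.
t = 48: 48 = 2 × 24; 49 = 7 × 7; 50 = 2 × 25; 51 = 3 × 17; 52 = 2 × 26 — all composite.

t = 48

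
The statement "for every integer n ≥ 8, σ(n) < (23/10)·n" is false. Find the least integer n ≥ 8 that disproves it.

n = 12

Check each integer n ≥ 8 in order until the claim fails.
For n = 8, 9, 10, 11 the conclusion holds.
n = 12: σ(12) = 28; 28 ≥ 138/5.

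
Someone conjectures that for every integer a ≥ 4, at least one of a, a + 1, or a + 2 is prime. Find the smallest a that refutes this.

a = 8

For a = 4, 5, 6, 7 the conclusion holds.
a = 8: 8 = 2 × 4; 9 = 3 × 3; 10 = 2 × 5 — all composite.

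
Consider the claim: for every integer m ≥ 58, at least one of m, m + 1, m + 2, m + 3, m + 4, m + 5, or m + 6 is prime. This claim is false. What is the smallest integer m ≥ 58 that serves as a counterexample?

m = 90

For m = 58, 59, 60, 61, …, 87, 88, 89 the conclusion holds.
m = 90: 90 = 2 × 45; 91 = 7 × 13; 92 = 2 × 46; 93 = 3 × 31; 94 = 2 × 47; 95 = 5 × 19; 96 = 2 × 48 — all composite.
Thus m = 90 disproves the claim, and no smaller m works.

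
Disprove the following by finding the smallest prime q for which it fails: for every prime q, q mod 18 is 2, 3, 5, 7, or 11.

q = 13

For q = 2, 3, 5, 7, 11 the conclusion holds.
q = 13: 13 mod 18 = 13 — not in {2, 3, 5, 7, 11}.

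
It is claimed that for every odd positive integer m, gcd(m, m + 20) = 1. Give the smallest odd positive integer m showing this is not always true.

We need the least odd positive integer m for which gcd(m, m + 20) > 1.
m = 1: gcd(1, 21) = 1.
m = 3: gcd(3, 23) = 1.
m = 5: gcd(5, 25) = 5.

m = 5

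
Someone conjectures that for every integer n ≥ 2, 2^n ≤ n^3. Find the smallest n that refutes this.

n = 10

Check each integer n ≥ 2 in order until 2^n > n^3.
The first 8 eligible values, up to n = 9, all satisfy the conclusion.
n = 10: 2^n = 1024 and n^3 = 1000, so 1024 > 1000.
Thus n = 10 disproves the claim, and no smaller n works.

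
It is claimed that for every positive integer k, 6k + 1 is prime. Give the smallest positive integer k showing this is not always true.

For k = 1, 2, 3 the conclusion holds.
k = 4: 6k + 1 = 25 = 5 × 5, composite.
Hence k = 4 is a counterexample.

k = 4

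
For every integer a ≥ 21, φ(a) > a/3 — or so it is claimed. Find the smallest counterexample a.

We need the least integer a ≥ 21 for which the claim fails.
a = 21: φ(21) = 12 and 21/3 = 7, so φ(21) > 21/3.
a = 22: φ(22) = 10 and 22/3 = 22/3, so φ(22) > 22/3.
a = 23: φ(23) = 22 and 23/3 = 23/3, so φ(23) > 23/3.
a = 24: φ(24) = 8 and 24/3 = 8, so φ(24) ≤ 24/3.

a = 24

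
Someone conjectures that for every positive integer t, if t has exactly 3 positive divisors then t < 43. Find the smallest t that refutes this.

t = 49

Check each positive integer t in order until t has exactly 3 positive divisors but the claim fails.
For t = 4, 9, 25 the conclusion holds.
t = 49: τ(49) = 3; 49 ≥ 43.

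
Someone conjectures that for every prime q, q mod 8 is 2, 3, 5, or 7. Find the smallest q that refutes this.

q = 17

The first 6 eligible values, up to q = 13, all satisfy the conclusion.
q = 17: 17 mod 8 = 1 — not in {2, 3, 5, 7}.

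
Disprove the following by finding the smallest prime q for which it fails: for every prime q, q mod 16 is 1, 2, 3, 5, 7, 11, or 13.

q = 31

For q = 2, 3, 5, 7, 11, 13, 17, 19, 23, 29 the conclusion holds.
q = 31: 31 mod 16 = 15 — not in {1, 2, 3, 5, 7, 11, 13}.
So q = 31 is the smallest counterexample.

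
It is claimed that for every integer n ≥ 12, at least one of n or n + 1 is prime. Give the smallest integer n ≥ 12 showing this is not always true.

n = 14

Check each integer n ≥ 12 in order until n, n + 1 are both composite.
n = 12: 13 is prime.
n = 13: 13 is prime.
n = 14: 14 = 2 × 7; 15 = 3 × 5 — both composite.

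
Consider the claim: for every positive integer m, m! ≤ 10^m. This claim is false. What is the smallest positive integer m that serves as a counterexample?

m = 25

For m = 1, 2, 3, 4, …, 22, 23, 24 the conclusion holds.
m = 25: m! = 15511210043330985984000000 and 10^m = 10000000000000000000000000, so 15511210043330985984000000 > 10000000000000000000000000.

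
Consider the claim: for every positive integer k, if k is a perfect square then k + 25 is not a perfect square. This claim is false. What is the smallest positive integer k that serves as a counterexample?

A counterexample is any positive integer k such that k is a perfect square but k + 25 is a perfect square; we check each in order.
For k = 1, 4, 9, 16, …, 81, 100, 121 the conclusion holds.
k = 144: 144 = 12² and 144 + 25 = 169 = 13².

k = 144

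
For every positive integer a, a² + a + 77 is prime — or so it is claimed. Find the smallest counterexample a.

A counterexample is any positive integer a such that a² + a + 77 is not prime; we check each in order.
For a = 1, 2, 3, 4, 5 the conclusion holds.
a = 6: a² + a + 77 = 119 = 7 × 17, composite.

a = 6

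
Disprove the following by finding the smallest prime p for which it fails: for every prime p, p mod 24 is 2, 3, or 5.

p = 7

For p = 2, 3, 5 the conclusion holds.
p = 7: 7 mod 24 = 7 — not in {2, 3, 5}.
Thus p = 7 disproves the claim, and no smaller p works.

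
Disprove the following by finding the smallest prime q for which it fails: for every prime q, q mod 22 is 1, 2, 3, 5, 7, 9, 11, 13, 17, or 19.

Check each prime q in order until the claim fails.
For q = 2, 3, 5, 7, …, 23, 29, 31 the conclusion holds.
q = 37: 37 mod 22 = 15 — not in {1, 2, 3, 5, 7, 9, 11, 13, 17, 19}.

q = 37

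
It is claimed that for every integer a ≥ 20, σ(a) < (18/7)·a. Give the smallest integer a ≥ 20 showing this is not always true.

a = 48

Check each integer a ≥ 20 in order until the claim fails.
For a = 20, 21, 22, 23, …, 45, 46, 47 the conclusion holds.
a = 48: σ(48) = 124; 124 ≥ 864/7.
So a = 48 is the smallest counterexample.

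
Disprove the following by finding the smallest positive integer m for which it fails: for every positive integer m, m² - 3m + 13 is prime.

m = 12

We need the least positive integer m for which m² - 3m + 13 is not prime.
For m = 1, 2, 3, 4, …, 9, 10, 11 the conclusion holds.
m = 12: m² - 3m + 13 = 121 = 11 × 11, composite.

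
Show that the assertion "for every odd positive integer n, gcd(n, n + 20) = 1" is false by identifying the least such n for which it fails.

n = 1: gcd(1, 21) = 1.
n = 3: gcd(3, 23) = 1.
n = 5: gcd(5, 25) = 5.

n = 5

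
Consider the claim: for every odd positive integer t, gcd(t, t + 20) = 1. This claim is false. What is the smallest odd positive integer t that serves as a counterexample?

t = 1: gcd(1, 21) = 1.
t = 3: gcd(3, 23) = 1.
t = 5: gcd(5, 25) = 5.
Hence t = 5 is a counterexample.

t = 5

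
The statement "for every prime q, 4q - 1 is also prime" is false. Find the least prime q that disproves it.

q = 2: 4q - 1 = 7, prime.
q = 3: 4q - 1 = 11, prime.
q = 5: 4q - 1 = 19, prime.
q = 7: 4q - 1 = 27 = 3 × 9, not prime.

q = 7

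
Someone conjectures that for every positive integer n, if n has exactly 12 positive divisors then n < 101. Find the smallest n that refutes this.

n = 108

Check each positive integer n in order until n has exactly 12 positive divisors but the claim fails.
For n = 60, 72, 84, 90, 96 the conclusion holds.
n = 108: τ(108) = 12; 108 ≥ 101.
Hence n = 108 is a counterexample.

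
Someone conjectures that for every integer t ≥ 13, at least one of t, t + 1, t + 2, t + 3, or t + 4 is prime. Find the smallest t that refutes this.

For t = 13, 14, 15, 16, …, 21, 22, 23 the conclusion holds.
t = 24: 24 = 2 × 12; 25 = 5 × 5; 26 = 2 × 13; 27 = 3 × 9; 28 = 2 × 14 — all composite.
Hence t = 24 is a counterexample.

t = 24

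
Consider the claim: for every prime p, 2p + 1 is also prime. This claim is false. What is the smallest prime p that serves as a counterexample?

For p = 2, 3, 5 the conclusion holds.
p = 7: 2p + 1 = 15 = 3 × 5, not prime.
So p = 7 is the smallest counterexample.

p = 7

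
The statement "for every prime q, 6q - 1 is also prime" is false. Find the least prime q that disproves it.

For q = 2, 3, 5, 7 the conclusion holds.
q = 11: 6q - 1 = 65 = 5 × 13, not prime.
Thus q = 11 disproves the claim, and no smaller q works.

q = 11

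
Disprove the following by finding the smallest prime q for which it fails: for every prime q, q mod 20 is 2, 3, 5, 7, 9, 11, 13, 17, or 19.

q = 41

A counterexample is any prime q such that the claim fails; we check each in order.
For q = 2, 3, 5, 7, …, 29, 31, 37 the conclusion holds.
q = 41: 41 mod 20 = 1 — not in {2, 3, 5, 7, 9, 11, 13, 17, 19}.
Hence q = 41 is a counterexample.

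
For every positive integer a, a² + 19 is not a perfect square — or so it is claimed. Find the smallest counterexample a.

a = 9

We need the least positive integer a for which a² + 19 is a perfect square.
a = 1: 1² + 19 = 20, not a perfect square.
a = 2: 2² + 19 = 23, not a perfect square.
a = 3: 3² + 19 = 28, not a perfect square.
a = 4: 4² + 19 = 35, not a perfect square.
a = 5: 5² + 19 = 44, not a perfect square.
a = 6: 6² + 19 = 55, not a perfect square.
a = 7: 7² + 19 = 68, not a perfect square.
a = 8: 8² + 19 = 83, not a perfect square.
a = 9: 9² + 19 = 100 = 10², a perfect square.
So a = 9 is the smallest counterexample.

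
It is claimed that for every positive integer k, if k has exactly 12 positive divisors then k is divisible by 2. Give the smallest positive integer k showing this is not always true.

Check each positive integer k in order until k has exactly 12 positive divisors but k is not divisible by 2.
The first 24 eligible values, up to k = 308, all satisfy the conclusion.
k = 315: τ(315) = 12; 315 mod 2 = 1.
So k = 315 is the smallest counterexample.

k = 315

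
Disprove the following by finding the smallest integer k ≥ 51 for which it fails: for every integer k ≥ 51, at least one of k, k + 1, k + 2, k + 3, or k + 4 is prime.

Check each integer k ≥ 51 in order until k, k + 1, k + 2, k + 3, k + 4 are all composite.
k = 51: 53 is prime.
k = 52: 53 is prime.
k = 53: 53 is prime.
k = 54: 54 = 2 × 27; 55 = 5 × 11; 56 = 2 × 28; 57 = 3 × 19; 58 = 2 × 29 — all composite.
Thus k = 54 disproves the claim, and no smaller k works.

k = 54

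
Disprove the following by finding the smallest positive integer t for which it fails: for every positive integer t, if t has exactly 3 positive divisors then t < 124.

t = 169

Check each positive integer t in order until t has exactly 3 positive divisors but the claim fails.
The first 5 eligible values, up to t = 121, all satisfy the conclusion.
t = 169: τ(169) = 3; 169 ≥ 124.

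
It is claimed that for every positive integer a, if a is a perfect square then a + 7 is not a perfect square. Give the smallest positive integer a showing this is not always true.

a = 1: 1 + 7 = 8, not a perfect square.
a = 4: 4 + 7 = 11, not a perfect square.
a = 9: 9 = 3² and 9 + 7 = 16 = 4².

a = 9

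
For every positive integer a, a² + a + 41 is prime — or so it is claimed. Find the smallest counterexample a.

a = 40

For a = 1, 2, 3, 4, …, 37, 38, 39 the conclusion holds.
a = 40: a² + a + 41 = 1681 = 41 × 41, composite.
Hence a = 40 is a counterexample.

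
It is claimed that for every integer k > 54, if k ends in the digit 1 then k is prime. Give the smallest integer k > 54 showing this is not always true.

Check each integer k > 54 in order until k ends in the digit 1 but k is not prime.
For k = 61, 71 the conclusion holds.
k = 81: 81 ends in 1; 81 = 3 × 27, composite.
Thus k = 81 disproves the claim, and no smaller k works.

k = 81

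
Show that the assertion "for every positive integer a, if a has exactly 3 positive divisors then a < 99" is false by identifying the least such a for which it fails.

The first 4 eligible values, up to a = 49, all satisfy the conclusion.
a = 121: τ(121) = 3; 121 ≥ 99.
Thus a = 121 disproves the claim, and no smaller a works.

a = 121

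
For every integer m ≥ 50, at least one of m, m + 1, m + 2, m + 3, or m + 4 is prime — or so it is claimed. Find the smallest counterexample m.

m = 54

The first 4 eligible values, up to m = 53, all satisfy the conclusion.
m = 54: 54 = 2 × 27; 55 = 5 × 11; 56 = 2 × 28; 57 = 3 × 19; 58 = 2 × 29 — all composite.
Hence m = 54 is a counterexample.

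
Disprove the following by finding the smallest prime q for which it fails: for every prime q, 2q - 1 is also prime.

q = 5

q = 2: 2q - 1 = 3, prime.
q = 3: 2q - 1 = 5, prime.
q = 5: 2q - 1 = 9 = 3 × 3, not prime.
So q = 5 is the smallest counterexample.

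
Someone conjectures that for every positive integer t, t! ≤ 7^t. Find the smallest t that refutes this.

The first 16 eligible values, up to t = 16, all satisfy the conclusion.
t = 17: t! = 355687428096000 and 7^t = 232630513987207, so 355687428096000 > 232630513987207.
So t = 17 is the smallest counterexample.

t = 17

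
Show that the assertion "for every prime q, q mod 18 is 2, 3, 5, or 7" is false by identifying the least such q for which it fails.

For q = 2, 3, 5, 7 the conclusion holds.
q = 11: 11 mod 18 = 11 — not in {2, 3, 5, 7}.

q = 11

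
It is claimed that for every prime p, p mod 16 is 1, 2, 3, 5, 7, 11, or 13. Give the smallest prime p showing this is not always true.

p = 31

A counterexample is any prime p such that the claim fails; we check each in order.
The first 10 eligible values, up to p = 29, all satisfy the conclusion.
p = 31: 31 mod 16 = 15 — not in {1, 2, 3, 5, 7, 11, 13}.
Thus p = 31 disproves the claim, and no smaller p works.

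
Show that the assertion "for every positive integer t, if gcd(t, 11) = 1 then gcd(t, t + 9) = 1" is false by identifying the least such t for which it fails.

t = 3

For t = 1, 2 the conclusion holds.
t = 3: gcd(3, 12) = 3.
Thus t = 3 disproves the claim, and no smaller t works.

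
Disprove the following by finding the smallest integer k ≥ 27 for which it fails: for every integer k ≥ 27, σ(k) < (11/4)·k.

A counterexample is any integer k ≥ 27 such that the claim fails; we check each in order.
The first 33 eligible values, up to k = 59, all satisfy the conclusion.
k = 60: σ(60) = 168; 168 ≥ 165.

k = 60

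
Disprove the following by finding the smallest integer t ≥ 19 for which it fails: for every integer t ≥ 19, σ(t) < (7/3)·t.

t = 24

Check each integer t ≥ 19 in order until the claim fails.
t = 19: σ(19) = 20; 20 < 133/3.
t = 20: σ(20) = 42; 42 < 140/3.
t = 21: σ(21) = 32; 32 < 49.
t = 22: σ(22) = 36; 36 < 154/3.
t = 23: σ(23) = 24; 24 < 161/3.
t = 24: σ(24) = 60; 60 ≥ 56.
So t = 24 is the smallest counterexample.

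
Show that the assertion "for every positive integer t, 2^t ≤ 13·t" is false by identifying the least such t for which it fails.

t = 7

Check each positive integer t in order until 2^t > 13·t.
t = 1: 2^t = 2 and 13·t = 13, so 2 ≤ 13.
t = 2: 2^t = 4 and 13·t = 26, so 4 ≤ 26.
t = 3: 2^t = 8 and 13·t = 39, so 8 ≤ 39.
t = 4: 2^t = 16 and 13·t = 52, so 16 ≤ 52.
t = 5: 2^t = 32 and 13·t = 65, so 32 ≤ 65.
t = 6: 2^t = 64 and 13·t = 78, so 64 ≤ 78.
t = 7: 2^t = 128 and 13·t = 91, so 128 > 91.
Hence t = 7 is a counterexample.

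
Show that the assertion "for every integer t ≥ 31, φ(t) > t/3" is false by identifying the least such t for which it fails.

t = 36

The first 5 eligible values, up to t = 35, all satisfy the conclusion.
t = 36: φ(36) = 12 and 36/3 = 12, so φ(36) ≤ 36/3.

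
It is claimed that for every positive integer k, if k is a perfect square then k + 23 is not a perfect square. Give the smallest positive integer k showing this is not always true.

k = 121

The first 10 eligible values, up to k = 100, all satisfy the conclusion.
k = 121: 121 = 11² and 121 + 23 = 144 = 12².
Thus k = 121 disproves the claim, and no smaller k works.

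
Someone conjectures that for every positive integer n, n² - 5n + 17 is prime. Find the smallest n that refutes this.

n = 13

For n = 1, 2, 3, 4, …, 10, 11, 12 the conclusion holds.
n = 13: n² - 5n + 17 = 121 = 11 × 11, composite.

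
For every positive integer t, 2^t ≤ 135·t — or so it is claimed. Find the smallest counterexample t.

For t = 1, 2, 3, 4, 5, 6, 7, 8, 9, 10 the conclusion holds.
t = 11: 2^t = 2048 and 135·t = 1485, so 2048 > 1485.

t = 11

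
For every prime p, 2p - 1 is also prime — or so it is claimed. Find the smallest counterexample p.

p = 5

A counterexample is any prime p such that 2p - 1 is not prime; we check each in order.
For p = 2, 3 the conclusion holds.
p = 5: 2p - 1 = 9 = 3 × 3, not prime.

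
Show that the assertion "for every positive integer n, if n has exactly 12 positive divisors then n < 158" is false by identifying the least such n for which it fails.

We need the least positive integer n for which n has exactly 12 positive divisors but the claim fails.
The first 11 eligible values, up to n = 156, all satisfy the conclusion.
n = 160: τ(160) = 12; 160 ≥ 158.
Thus n = 160 disproves the claim, and no smaller n works.

n = 160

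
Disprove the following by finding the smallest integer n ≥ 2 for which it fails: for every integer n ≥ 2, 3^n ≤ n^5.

n = 11

A counterexample is any integer n ≥ 2 such that 3^n > n^5; we check each in order.
For n = 2, 3, 4, 5, 6, 7, 8, 9, 10 the conclusion holds.
n = 11: 3^n = 177147 and n^5 = 161051, so 177147 > 161051.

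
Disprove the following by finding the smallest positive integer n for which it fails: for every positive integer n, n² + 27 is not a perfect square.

n = 3

Check each positive integer n in order until n² + 27 is a perfect square.
For n = 1, 2 the conclusion holds.
n = 3: 3² + 27 = 36 = 6², a perfect square.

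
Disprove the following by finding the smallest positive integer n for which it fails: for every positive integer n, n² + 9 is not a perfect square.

n = 4

n = 1: 1² + 9 = 10, not a perfect square.
n = 2: 2² + 9 = 13, not a perfect square.
n = 3: 3² + 9 = 18, not a perfect square.
n = 4: 4² + 9 = 25 = 5², a perfect square.
Hence n = 4 is a counterexample.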